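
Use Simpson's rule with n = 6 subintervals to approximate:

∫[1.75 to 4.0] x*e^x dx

f(x) = x*e^x
a = 1.75, b = 4.0, n = 6
h = (b - a)/n = 0.375000

Simpson's rule: (h/3)[f(x₀) + 4f(x₁) + 2f(x₂) + ... + f(xₙ)]

x_0 = 1.7500, f(x_0) = 10.070555, coefficient = 1
x_1 = 2.1250, f(x_1) = 17.792407, coefficient = 4
x_2 = 2.5000, f(x_2) = 30.456235, coefficient = 2
x_3 = 2.8750, f(x_3) = 50.960594, coefficient = 4
x_4 = 3.2500, f(x_4) = 83.818605, coefficient = 2
x_5 = 3.6250, f(x_5) = 136.027121, coefficient = 4
x_6 = 4.0000, f(x_6) = 218.392600, coefficient = 1

I ≈ (0.375000/3) × 1276.133326 = 159.516666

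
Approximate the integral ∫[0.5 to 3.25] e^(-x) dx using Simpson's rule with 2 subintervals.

f(x) = e^(-x)
a = 0.5, b = 3.25, n = 2
h = (b - a)/n = 1.375000

Simpson's rule: (h/3)[f(x₀) + 4f(x₁) + 2f(x₂) + ... + f(xₙ)]

x_0 = 0.5000, f(x_0) = 0.606531, coefficient = 1
x_1 = 1.8750, f(x_1) = 0.153355, coefficient = 4
x_2 = 3.2500, f(x_2) = 0.038774, coefficient = 1

I ≈ (1.375000/3) × 1.258725 = 0.576916
Exact value: 0.567756
Error: 0.009159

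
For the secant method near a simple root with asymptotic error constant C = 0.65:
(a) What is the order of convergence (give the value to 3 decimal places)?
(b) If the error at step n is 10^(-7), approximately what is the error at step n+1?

(a) Secant method has superlinear convergence with order φ = (1+√5)/2 ≈ 1.618.
    This means |e_{n+1}| ≈ C|e_n|^1.618.

(b) With |e_n| = 10^(-7) and C = 0.65:
    |e_{n+1}| ≈ 0.65 × (10^(-7))^1.618 = 0.65 × 10^(-11.33)

(a) ≈ 1.618 (golden ratio); (b) |e_{n+1}| ≈ 3.067e-12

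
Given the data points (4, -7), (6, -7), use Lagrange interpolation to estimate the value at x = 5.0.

Lagrange interpolation formula:
P(x) = Σ yᵢ × Lᵢ(x)
where Lᵢ(x) = Π_{j≠i} (x - xⱼ)/(xᵢ - xⱼ)

L_0(5.0) = (5.0 - 6)/(4 - 6) = 0.500000
L_1(5.0) = (5.0 - 4)/(6 - 4) = 0.500000

P(5.0) = (-7)×L_0(5.0) + (-7)×L_1(5.0)
P(5.0) = -7.000000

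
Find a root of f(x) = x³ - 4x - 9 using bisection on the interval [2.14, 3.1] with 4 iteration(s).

f(x) = x³ - 4x - 9
Initial interval: [2.14, 3.1]

Iteration 1:
  c_1 = (2.140000 + 3.100000)/2 = 2.620000
  f(c_1) = f(2.620000) = -1.495272
  f(a) × f(c) ≥ 0, new interval: [2.620000, 3.100000]
Iteration 2:
  c_2 = (2.620000 + 3.100000)/2 = 2.860000
  f(c_2) = f(2.860000) = 2.953656
  f(a) × f(c) < 0, new interval: [2.620000, 2.860000]
Iteration 3:
  c_3 = (2.620000 + 2.860000)/2 = 2.740000
  f(c_3) = f(2.740000) = 0.610824
  f(a) × f(c) < 0, new interval: [2.620000, 2.740000]
Iteration 4:
  c_4 = (2.620000 + 2.740000)/2 = 2.680000
  f(c_4) = f(2.680000) = -0.471168
  f(a) × f(c) ≥ 0, new interval: [2.680000, 2.740000]

After 4 iteration(s), the approximation is c_4 = 2.680000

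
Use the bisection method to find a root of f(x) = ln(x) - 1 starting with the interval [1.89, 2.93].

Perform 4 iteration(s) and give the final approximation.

f(x) = ln(x) - 1
Initial interval: [1.89, 2.93]

Iteration 1:
  c_1 = (1.890000 + 2.930000)/2 = 2.410000
  f(c_1) = f(2.410000) = -0.120373
  f(a) × f(c) ≥ 0, new interval: [2.410000, 2.930000]
Iteration 2:
  c_2 = (2.410000 + 2.930000)/2 = 2.670000
  f(c_2) = f(2.670000) = -0.017922
  f(a) × f(c) ≥ 0, new interval: [2.670000, 2.930000]
Iteration 3:
  c_3 = (2.670000 + 2.930000)/2 = 2.800000
  f(c_3) = f(2.800000) = 0.029619
  f(a) × f(c) < 0, new interval: [2.670000, 2.800000]
Iteration 4:
  c_4 = (2.670000 + 2.800000)/2 = 2.735000
  f(c_4) = f(2.735000) = 0.006131
  f(a) × f(c) < 0, new interval: [2.670000, 2.735000]

After 4 iteration(s), the approximation is c_4 = 2.735000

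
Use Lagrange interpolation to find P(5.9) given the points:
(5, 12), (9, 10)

Lagrange interpolation formula:
P(x) = Σ yᵢ × Lᵢ(x)
where Lᵢ(x) = Π_{j≠i} (x - xⱼ)/(xᵢ - xⱼ)

L_0(5.9) = (5.9 - 9)/(5 - 9) = 0.775000
L_1(5.9) = (5.9 - 5)/(9 - 5) = 0.225000

P(5.9) = 12×L_0(5.9) + 10×L_1(5.9)
P(5.9) = 11.550000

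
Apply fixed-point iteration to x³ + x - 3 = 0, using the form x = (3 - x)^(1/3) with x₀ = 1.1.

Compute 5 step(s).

Equation: x³ + x - 3 = 0
Fixed-point form: x = (3 - x)^(1/3)
x₀ = 1.1

x_1 = g(1.100000) = 1.238562
x_2 = g(1.238562) = 1.207691
x_3 = g(1.207691) = 1.214705
x_4 = g(1.214705) = 1.213119
x_5 = g(1.213119) = 1.213478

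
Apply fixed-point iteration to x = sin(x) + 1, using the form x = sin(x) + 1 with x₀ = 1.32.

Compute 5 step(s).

Equation: x = sin(x) + 1
Fixed-point form: x = sin(x) + 1
x₀ = 1.32

x_1 = g(1.320000) = 1.968715
x_2 = g(1.968715) = 1.921869
x_3 = g(1.921869) = 1.939004
x_4 = g(1.939004) = 1.932974
x_5 = g(1.932974) = 1.935127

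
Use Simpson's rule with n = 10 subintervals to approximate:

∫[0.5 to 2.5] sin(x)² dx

f(x) = sin(x)²
a = 0.5, b = 2.5, n = 10
h = (b - a)/n = 0.200000

Simpson's rule: (h/3)[f(x₀) + 4f(x₁) + 2f(x₂) + ... + f(xₙ)]

x_0 = 0.5000, f(x_0) = 0.229849, coefficient = 1
x_1 = 0.7000, f(x_1) = 0.415016, coefficient = 4
x_2 = 0.9000, f(x_2) = 0.613601, coefficient = 2
x_3 = 1.1000, f(x_3) = 0.794251, coefficient = 4
x_4 = 1.3000, f(x_4) = 0.928444, coefficient = 2
x_5 = 1.5000, f(x_5) = 0.994996, coefficient = 4
x_6 = 1.7000, f(x_6) = 0.983399, coefficient = 2
x_7 = 1.9000, f(x_7) = 0.895484, coefficient = 4
x_8 = 2.1000, f(x_8) = 0.745130, coefficient = 2
x_9 = 2.3000, f(x_9) = 0.556076, coefficient = 4
x_10 = 2.5000, f(x_10) = 0.358169, coefficient = 1

I ≈ (0.200000/3) × 21.752461 = 1.450164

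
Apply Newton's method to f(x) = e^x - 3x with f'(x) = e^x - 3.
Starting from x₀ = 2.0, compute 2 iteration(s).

f(x) = e^x - 3x
f'(x) = e^x - 3
x₀ = 2.0

Newton-Raphson formula: x_{n+1} = x_n - f(x_n)/f'(x_n)

Iteration 1:
  f(2.000000) = 1.389056
  f'(2.000000) = 4.389056
  x_1 = 2.000000 - 1.389056/4.389056 = 1.683518
Iteration 2:
  f(1.683518) = 0.333912
  f'(1.683518) = 2.384467
  x_2 = 1.683518 - 0.333912/2.384467 = 1.543482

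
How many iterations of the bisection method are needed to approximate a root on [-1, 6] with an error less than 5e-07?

We need (b-a)/2^n ≤ 5e-07
(6 - (-1))/2^n ≤ 5e-07
7/2^n ≤ 5e-07
2^n ≥ 14000000
n ≥ log₂(14000000) = 23.74
n ≥ 24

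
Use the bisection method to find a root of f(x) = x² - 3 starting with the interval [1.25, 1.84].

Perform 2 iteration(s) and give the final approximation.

f(x) = x² - 3
Initial interval: [1.25, 1.84]

Iteration 1:
  c_1 = (1.250000 + 1.840000)/2 = 1.545000
  f(c_1) = f(1.545000) = -0.612975
  f(a) × f(c) ≥ 0, new interval: [1.545000, 1.840000]
Iteration 2:
  c_2 = (1.545000 + 1.840000)/2 = 1.692500
  f(c_2) = f(1.692500) = -0.135444
  f(a) × f(c) ≥ 0, new interval: [1.692500, 1.840000]

After 2 iteration(s), the approximation is c_2 = 1.692500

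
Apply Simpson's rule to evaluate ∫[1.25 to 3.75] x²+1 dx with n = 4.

f(x) = x²+1
a = 1.25, b = 3.75, n = 4
h = (b - a)/n = 0.625000

Simpson's rule: (h/3)[f(x₀) + 4f(x₁) + 2f(x₂) + ... + f(xₙ)]

x_0 = 1.2500, f(x_0) = 2.562500, coefficient = 1
x_1 = 1.8750, f(x_1) = 4.515625, coefficient = 4
x_2 = 2.5000, f(x_2) = 7.250000, coefficient = 2
x_3 = 3.1250, f(x_3) = 10.765625, coefficient = 4
x_4 = 3.7500, f(x_4) = 15.062500, coefficient = 1

I ≈ (0.625000/3) × 93.250000 = 19.427083
Exact value: 19.427083
Error: 0.000000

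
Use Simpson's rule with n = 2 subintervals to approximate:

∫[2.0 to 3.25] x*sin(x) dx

f(x) = x*sin(x)
a = 2.0, b = 3.25, n = 2
h = (b - a)/n = 0.625000

Simpson's rule: (h/3)[f(x₀) + 4f(x₁) + 2f(x₂) + ... + f(xₙ)]

x_0 = 2.0000, f(x_0) = 1.818595, coefficient = 1
x_1 = 2.6250, f(x_1) = 1.296541, coefficient = 4
x_2 = 3.2500, f(x_2) = -0.351634, coefficient = 1

I ≈ (0.625000/3) × 6.653124 = 1.386067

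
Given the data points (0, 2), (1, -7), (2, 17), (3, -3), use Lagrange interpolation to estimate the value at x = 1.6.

Lagrange interpolation formula:
P(x) = Σ yᵢ × Lᵢ(x)
where Lᵢ(x) = Π_{j≠i} (x - xⱼ)/(xᵢ - xⱼ)

L_0(1.6) = (1.6 - 1)/(0 - 1) × (1.6 - 2)/(0 - 2) × (1.6 - 3)/(0 - 3) = -0.056000
L_1(1.6) = (1.6 - 0)/(1 - 0) × (1.6 - 2)/(1 - 2) × (1.6 - 3)/(1 - 3) = 0.448000
L_2(1.6) = (1.6 - 0)/(2 - 0) × (1.6 - 1)/(2 - 1) × (1.6 - 3)/(2 - 3) = 0.672000
L_3(1.6) = (1.6 - 0)/(3 - 0) × (1.6 - 1)/(3 - 1) × (1.6 - 2)/(3 - 2) = -0.064000

P(1.6) = 2×L_0(1.6) + (-7)×L_1(1.6) + 17×L_2(1.6) + (-3)×L_3(1.6)
P(1.6) = 8.368000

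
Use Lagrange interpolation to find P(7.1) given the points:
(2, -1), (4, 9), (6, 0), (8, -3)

Lagrange interpolation formula:
P(x) = Σ yᵢ × Lᵢ(x)
where Lᵢ(x) = Π_{j≠i} (x - xⱼ)/(xᵢ - xⱼ)

L_0(7.1) = (7.1 - 4)/(2 - 4) × (7.1 - 6)/(2 - 6) × (7.1 - 8)/(2 - 8) = 0.063937
L_1(7.1) = (7.1 - 2)/(4 - 2) × (7.1 - 6)/(4 - 6) × (7.1 - 8)/(4 - 8) = -0.315562
L_2(7.1) = (7.1 - 2)/(6 - 2) × (7.1 - 4)/(6 - 4) × (7.1 - 8)/(6 - 8) = 0.889313
L_3(7.1) = (7.1 - 2)/(8 - 2) × (7.1 - 4)/(8 - 4) × (7.1 - 6)/(8 - 6) = 0.362312

P(7.1) = (-1)×L_0(7.1) + 9×L_1(7.1) + 0×L_2(7.1) + (-3)×L_3(7.1)
P(7.1) = -3.990937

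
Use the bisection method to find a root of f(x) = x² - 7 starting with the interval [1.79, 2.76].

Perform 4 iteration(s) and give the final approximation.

f(x) = x² - 7
Initial interval: [1.79, 2.76]

Iteration 1:
  c_1 = (1.790000 + 2.760000)/2 = 2.275000
  f(c_1) = f(2.275000) = -1.824375
  f(a) × f(c) ≥ 0, new interval: [2.275000, 2.760000]
Iteration 2:
  c_2 = (2.275000 + 2.760000)/2 = 2.517500
  f(c_2) = f(2.517500) = -0.662194
  f(a) × f(c) ≥ 0, new interval: [2.517500, 2.760000]
Iteration 3:
  c_3 = (2.517500 + 2.760000)/2 = 2.638750
  f(c_3) = f(2.638750) = -0.036998
  f(a) × f(c) ≥ 0, new interval: [2.638750, 2.760000]
Iteration 4:
  c_4 = (2.638750 + 2.760000)/2 = 2.699375
  f(c_4) = f(2.699375) = 0.286625
  f(a) × f(c) < 0, new interval: [2.638750, 2.699375]

After 4 iteration(s), the approximation is c_4 = 2.699375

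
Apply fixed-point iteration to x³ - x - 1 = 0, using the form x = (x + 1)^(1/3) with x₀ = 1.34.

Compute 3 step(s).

Equation: x³ - x - 1 = 0
Fixed-point form: x = (x + 1)^(1/3)
x₀ = 1.34

x_1 = g(1.340000) = 1.327614
x_2 = g(1.327614) = 1.325268
x_3 = g(1.325268) = 1.324822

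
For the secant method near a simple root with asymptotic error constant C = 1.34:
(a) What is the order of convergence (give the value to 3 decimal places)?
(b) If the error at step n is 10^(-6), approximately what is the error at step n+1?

(a) Secant method has superlinear convergence with order φ = (1+√5)/2 ≈ 1.618.
    This means |e_{n+1}| ≈ C|e_n|^1.618.

(b) With |e_n| = 10^(-6) and C = 1.34:
    |e_{n+1}| ≈ 1.34 × (10^(-6))^1.618 = 1.34 × 10^(-9.71)

(a) ≈ 1.618 (golden ratio); (b) |e_{n+1}| ≈ 2.624e-10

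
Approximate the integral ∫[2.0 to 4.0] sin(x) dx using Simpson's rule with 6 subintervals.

f(x) = sin(x)
a = 2.0, b = 4.0, n = 6
h = (b - a)/n = 0.333333

Simpson's rule: (h/3)[f(x₀) + 4f(x₁) + 2f(x₂) + ... + f(xₙ)]

x_0 = 2.0000, f(x_0) = 0.909297, coefficient = 1
x_1 = 2.3333, f(x_1) = 0.723086, coefficient = 4
x_2 = 2.6667, f(x_2) = 0.457273, coefficient = 2
x_3 = 3.0000, f(x_3) = 0.141120, coefficient = 4
x_4 = 3.3333, f(x_4) = -0.190568, coefficient = 2
x_5 = 3.6667, f(x_5) = -0.501277, coefficient = 4
x_6 = 4.0000, f(x_6) = -0.756802, coefficient = 1

I ≈ (0.333333/3) × 2.137620 = 0.237513
Exact value: 0.237497
Error: 0.000017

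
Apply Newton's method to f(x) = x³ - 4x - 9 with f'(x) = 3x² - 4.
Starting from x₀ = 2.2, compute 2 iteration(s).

f(x) = x³ - 4x - 9
f'(x) = 3x² - 4
x₀ = 2.2

Newton-Raphson formula: x_{n+1} = x_n - f(x_n)/f'(x_n)

Iteration 1:
  f(2.200000) = -7.152000
  f'(2.200000) = 10.520000
  x_1 = 2.200000 - (-7.152000)/10.520000 = 2.879848
Iteration 2:
  f(2.879848) = 3.364696
  f'(2.879848) = 20.880572
  x_2 = 2.879848 - 3.364696/20.880572 = 2.718708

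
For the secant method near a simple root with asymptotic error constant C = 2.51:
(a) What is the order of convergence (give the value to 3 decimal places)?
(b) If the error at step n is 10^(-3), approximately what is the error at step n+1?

(a) Secant method has superlinear convergence with order φ = (1+√5)/2 ≈ 1.618.
    This means |e_{n+1}| ≈ C|e_n|^1.618.

(b) With |e_n| = 10^(-3) and C = 2.51:
    |e_{n+1}| ≈ 2.51 × (10^(-3))^1.618 = 2.51 × 10^(-4.85)

(a) ≈ 1.618 (golden ratio); (b) |e_{n+1}| ≈ 3.512e-05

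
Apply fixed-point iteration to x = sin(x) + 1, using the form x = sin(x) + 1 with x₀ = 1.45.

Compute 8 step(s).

Equation: x = sin(x) + 1
Fixed-point form: x = sin(x) + 1
x₀ = 1.45

x_1 = g(1.450000) = 1.992713
x_2 = g(1.992713) = 1.912306
x_3 = g(1.912306) = 1.942250
x_4 = g(1.942250) = 1.931801
x_5 = g(1.931801) = 1.935543
x_6 = g(1.935543) = 1.934214
x_7 = g(1.934214) = 1.934687
x_8 = g(1.934687) = 1.934519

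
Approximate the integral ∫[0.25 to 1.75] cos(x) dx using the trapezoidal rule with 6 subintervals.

f(x) = cos(x)
a = 0.25, b = 1.75, n = 6
h = (b - a)/n = 0.250000

Trapezoidal rule: (h/2)[f(x₀) + 2f(x₁) + 2f(x₂) + ... + f(xₙ)]

x_0 = 0.2500, f(x_0) = 0.968912, coefficient = 1
x_1 = 0.5000, f(x_1) = 0.877583, coefficient = 2
x_2 = 0.7500, f(x_2) = 0.731689, coefficient = 2
x_3 = 1.0000, f(x_3) = 0.540302, coefficient = 2
x_4 = 1.2500, f(x_4) = 0.315322, coefficient = 2
x_5 = 1.5000, f(x_5) = 0.070737, coefficient = 2
x_6 = 1.7500, f(x_6) = -0.178246, coefficient = 1

I ≈ (0.250000/2) × 5.861933 = 0.732742
Exact value: 0.736582
Error: 0.003840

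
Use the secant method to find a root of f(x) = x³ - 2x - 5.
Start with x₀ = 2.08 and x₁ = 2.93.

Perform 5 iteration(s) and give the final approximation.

f(x) = x³ - 2x - 5
x₀ = 2.08, x₁ = 2.93

Secant formula: x_{n+1} = x_n - f(x_n)(x_n - x_{n-1})/(f(x_n) - f(x_{n-1}))

Iteration 1:
  f(2.080000) = -0.161088
  f(2.930000) = 14.293757
  x_2 = 2.930000 - 14.293757×(2.930000 - 2.080000)/(14.293757 - (-0.161088))
       = 2.089473
Iteration 2:
  f(2.930000) = 14.293757
  f(2.089473) = -0.056526
  x_3 = 2.089473 - (-0.056526)×(2.089473 - 2.930000)/(-0.056526 - 14.293757)
       = 2.092783
Iteration 3:
  f(2.089473) = -0.056526
  f(2.092783) = -0.019714
  x_4 = 2.092783 - (-0.019714)×(2.092783 - 2.089473)/(-0.019714 - (-0.056526))
       = 2.094557
Iteration 4:
  f(2.092783) = -0.019714
  f(2.094557) = 0.000057
  x_5 = 2.094557 - 0.000057×(2.094557 - 2.092783)/(0.000057 - (-0.019714))
       = 2.094551
Iteration 5:
  f(2.094557) = 0.000057
  f(2.094551) = 0.000000
  x_6 = 2.094551 - 0.000000×(2.094551 - 2.094557)/(0.000000 - 0.000057)
       = 2.094551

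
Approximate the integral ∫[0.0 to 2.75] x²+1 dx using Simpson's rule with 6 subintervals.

f(x) = x²+1
a = 0.0, b = 2.75, n = 6
h = (b - a)/n = 0.458333

Simpson's rule: (h/3)[f(x₀) + 4f(x₁) + 2f(x₂) + ... + f(xₙ)]

x_0 = 0.0000, f(x_0) = 1.000000, coefficient = 1
x_1 = 0.4583, f(x_1) = 1.210069, coefficient = 4
x_2 = 0.9167, f(x_2) = 1.840278, coefficient = 2
x_3 = 1.3750, f(x_3) = 2.890625, coefficient = 4
x_4 = 1.8333, f(x_4) = 4.361111, coefficient = 2
x_5 = 2.2917, f(x_5) = 6.251736, coefficient = 4
x_6 = 2.7500, f(x_6) = 8.562500, coefficient = 1

I ≈ (0.458333/3) × 63.375000 = 9.682292
Exact value: 9.682292
Error: 0.000000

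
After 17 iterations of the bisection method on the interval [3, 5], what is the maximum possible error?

Bisection error bound: |error| ≤ (b-a)/2^n
|error| ≤ (5 - 3)/2^17 = 2/2^17
|error| ≤ 0.0000152588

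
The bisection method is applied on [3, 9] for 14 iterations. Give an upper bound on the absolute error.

Bisection error bound: |error| ≤ (b-a)/2^n
|error| ≤ (9 - 3)/2^14 = 6/2^14
|error| ≤ 0.0003662109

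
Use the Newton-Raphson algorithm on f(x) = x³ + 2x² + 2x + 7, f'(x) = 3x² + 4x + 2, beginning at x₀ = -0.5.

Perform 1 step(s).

f(x) = x³ + 2x² + 2x + 7
f'(x) = 3x² + 4x + 2
x₀ = -0.5

Newton-Raphson formula: x_{n+1} = x_n - f(x_n)/f'(x_n)

Iteration 1:
  f(-0.500000) = 6.375000
  f'(-0.500000) = 0.750000
  x_1 = -0.500000 - 6.375000/0.750000 = -9.000000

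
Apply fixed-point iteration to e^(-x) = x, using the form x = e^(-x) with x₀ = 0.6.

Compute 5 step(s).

Equation: e^(-x) = x
Fixed-point form: x = e^(-x)
x₀ = 0.6

x_1 = g(0.600000) = 0.548812
x_2 = g(0.548812) = 0.577636
x_3 = g(0.577636) = 0.561224
x_4 = g(0.561224) = 0.570511
x_5 = g(0.570511) = 0.565237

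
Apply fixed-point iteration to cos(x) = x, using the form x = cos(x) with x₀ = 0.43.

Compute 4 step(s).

Equation: cos(x) = x
Fixed-point form: x = cos(x)
x₀ = 0.43

x_1 = g(0.430000) = 0.908966
x_2 = g(0.908966) = 0.614562
x_3 = g(0.614562) = 0.817026
x_4 = g(0.817026) = 0.684393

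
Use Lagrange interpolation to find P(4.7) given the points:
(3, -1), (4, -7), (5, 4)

Lagrange interpolation formula:
P(x) = Σ yᵢ × Lᵢ(x)
where Lᵢ(x) = Π_{j≠i} (x - xⱼ)/(xᵢ - xⱼ)

L_0(4.7) = (4.7 - 4)/(3 - 4) × (4.7 - 5)/(3 - 5) = -0.105000
L_1(4.7) = (4.7 - 3)/(4 - 3) × (4.7 - 5)/(4 - 5) = 0.510000
L_2(4.7) = (4.7 - 3)/(5 - 3) × (4.7 - 4)/(5 - 4) = 0.595000

P(4.7) = (-1)×L_0(4.7) + (-7)×L_1(4.7) + 4×L_2(4.7)
P(4.7) = -1.085000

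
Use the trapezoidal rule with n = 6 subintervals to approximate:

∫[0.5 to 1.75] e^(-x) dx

f(x) = e^(-x)
a = 0.5, b = 1.75, n = 6
h = (b - a)/n = 0.208333

Trapezoidal rule: (h/2)[f(x₀) + 2f(x₁) + 2f(x₂) + ... + f(xₙ)]

x_0 = 0.5000, f(x_0) = 0.606531, coefficient = 1
x_1 = 0.7083, f(x_1) = 0.492464, coefficient = 2
x_2 = 0.9167, f(x_2) = 0.399850, coefficient = 2
x_3 = 1.1250, f(x_3) = 0.324652, coefficient = 2
x_4 = 1.3333, f(x_4) = 0.263597, coefficient = 2
x_5 = 1.5417, f(x_5) = 0.214024, coefficient = 2
x_6 = 1.7500, f(x_6) = 0.173774, coefficient = 1

I ≈ (0.208333/2) × 4.169480 = 0.434321
Exact value: 0.432757
Error: 0.001564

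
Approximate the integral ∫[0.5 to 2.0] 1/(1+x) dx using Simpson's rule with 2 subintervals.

f(x) = 1/(1+x)
a = 0.5, b = 2.0, n = 2
h = (b - a)/n = 0.750000

Simpson's rule: (h/3)[f(x₀) + 4f(x₁) + 2f(x₂) + ... + f(xₙ)]

x_0 = 0.5000, f(x_0) = 0.666667, coefficient = 1
x_1 = 1.2500, f(x_1) = 0.444444, coefficient = 4
x_2 = 2.0000, f(x_2) = 0.333333, coefficient = 1

I ≈ (0.750000/3) × 2.777778 = 0.694444
Exact value: 0.693147
Error: 0.001297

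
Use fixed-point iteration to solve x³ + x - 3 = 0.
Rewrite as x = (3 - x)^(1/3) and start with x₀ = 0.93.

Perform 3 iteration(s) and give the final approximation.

Equation: x³ + x - 3 = 0
Fixed-point form: x = (3 - x)^(1/3)
x₀ = 0.93

x_1 = g(0.930000) = 1.274452
x_2 = g(1.274452) = 1.199432
x_3 = g(1.199432) = 1.216568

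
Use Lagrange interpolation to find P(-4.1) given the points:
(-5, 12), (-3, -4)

Lagrange interpolation formula:
P(x) = Σ yᵢ × Lᵢ(x)
where Lᵢ(x) = Π_{j≠i} (x - xⱼ)/(xᵢ - xⱼ)

L_0(-4.1) = (-4.1 - (-3))/(-5 - (-3)) = 0.550000
L_1(-4.1) = (-4.1 - (-5))/(-3 - (-5)) = 0.450000

P(-4.1) = 12×L_0(-4.1) + (-4)×L_1(-4.1)
P(-4.1) = 4.800000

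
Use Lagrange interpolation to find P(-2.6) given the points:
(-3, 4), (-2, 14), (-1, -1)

Lagrange interpolation formula:
P(x) = Σ yᵢ × Lᵢ(x)
where Lᵢ(x) = Π_{j≠i} (x - xⱼ)/(xᵢ - xⱼ)

L_0(-2.6) = (-2.6 - (-2))/(-3 - (-2)) × (-2.6 - (-1))/(-3 - (-1)) = 0.480000
L_1(-2.6) = (-2.6 - (-3))/(-2 - (-3)) × (-2.6 - (-1))/(-2 - (-1)) = 0.640000
L_2(-2.6) = (-2.6 - (-3))/(-1 - (-3)) × (-2.6 - (-2))/(-1 - (-2)) = -0.120000

P(-2.6) = 4×L_0(-2.6) + 14×L_1(-2.6) + (-1)×L_2(-2.6)
P(-2.6) = 11.000000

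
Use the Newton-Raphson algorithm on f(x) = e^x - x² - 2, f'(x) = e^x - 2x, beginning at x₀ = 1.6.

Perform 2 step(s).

f(x) = e^x - x² - 2
f'(x) = e^x - 2x
x₀ = 1.6

Newton-Raphson formula: x_{n+1} = x_n - f(x_n)/f'(x_n)

Iteration 1:
  f(1.600000) = 0.393032
  f'(1.600000) = 1.753032
  x_1 = 1.600000 - 0.393032/1.753032 = 1.375799
Iteration 2:
  f(1.375799) = 0.065415
  f'(1.375799) = 1.206639
  x_2 = 1.375799 - 0.065415/1.206639 = 1.321586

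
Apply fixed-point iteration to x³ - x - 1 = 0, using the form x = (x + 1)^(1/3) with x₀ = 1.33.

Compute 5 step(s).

Equation: x³ - x - 1 = 0
Fixed-point form: x = (x + 1)^(1/3)
x₀ = 1.33

x_1 = g(1.330000) = 1.325721
x_2 = g(1.325721) = 1.324908
x_3 = g(1.324908) = 1.324754
x_4 = g(1.324754) = 1.324725
x_5 = g(1.324725) = 1.324719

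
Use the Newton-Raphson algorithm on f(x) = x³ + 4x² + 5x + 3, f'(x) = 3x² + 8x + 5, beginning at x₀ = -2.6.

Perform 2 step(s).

f(x) = x³ + 4x² + 5x + 3
f'(x) = 3x² + 8x + 5
x₀ = -2.6

Newton-Raphson formula: x_{n+1} = x_n - f(x_n)/f'(x_n)

Iteration 1:
  f(-2.600000) = -0.536000
  f'(-2.600000) = 4.480000
  x_1 = -2.600000 - (-0.536000)/4.480000 = -2.480357
Iteration 2:
  f(-2.480357) = -0.052682
  f'(-2.480357) = 3.613658
  x_2 = -2.480357 - (-0.052682)/3.613658 = -2.465779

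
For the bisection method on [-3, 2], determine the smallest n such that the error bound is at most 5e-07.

We need (b-a)/2^n ≤ 5e-07
(2 - (-3))/2^n ≤ 5e-07
5/2^n ≤ 5e-07
2^n ≥ 10000000
n ≥ log₂(10000000) = 23.25
n ≥ 24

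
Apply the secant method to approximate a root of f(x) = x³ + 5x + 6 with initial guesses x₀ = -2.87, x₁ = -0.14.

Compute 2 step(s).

f(x) = x³ + 5x + 6
x₀ = -2.87, x₁ = -0.14

Secant formula: x_{n+1} = x_n - f(x_n)(x_n - x_{n-1})/(f(x_n) - f(x_{n-1}))

Iteration 1:
  f(-2.870000) = -31.989903
  f(-0.140000) = 5.297256
  x_2 = -0.140000 - 5.297256×(-0.140000 - (-2.870000))/(5.297256 - (-31.989903))
       = -0.527842
Iteration 2:
  f(-0.140000) = 5.297256
  f(-0.527842) = 3.213727
  x_3 = -0.527842 - 3.213727×(-0.527842 - (-0.140000))/(3.213727 - 5.297256)
       = -1.126065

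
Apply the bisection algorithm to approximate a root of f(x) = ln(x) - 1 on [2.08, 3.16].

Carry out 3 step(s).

f(x) = ln(x) - 1
Initial interval: [2.08, 3.16]

Iteration 1:
  c_1 = (2.080000 + 3.160000)/2 = 2.620000
  f(c_1) = f(2.620000) = -0.036826
  f(a) × f(c) ≥ 0, new interval: [2.620000, 3.160000]
Iteration 2:
  c_2 = (2.620000 + 3.160000)/2 = 2.890000
  f(c_2) = f(2.890000) = 0.061257
  f(a) × f(c) < 0, new interval: [2.620000, 2.890000]
Iteration 3:
  c_3 = (2.620000 + 2.890000)/2 = 2.755000
  f(c_3) = f(2.755000) = 0.013417
  f(a) × f(c) < 0, new interval: [2.620000, 2.755000]

After 3 iteration(s), the approximation is c_3 = 2.755000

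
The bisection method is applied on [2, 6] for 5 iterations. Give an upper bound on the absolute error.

Bisection error bound: |error| ≤ (b-a)/2^n
|error| ≤ (6 - 2)/2^5 = 4/2^5
|error| ≤ 0.1250000000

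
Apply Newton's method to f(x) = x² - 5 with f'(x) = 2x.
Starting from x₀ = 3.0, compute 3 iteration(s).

f(x) = x² - 5
f'(x) = 2x
x₀ = 3.0

Newton-Raphson formula: x_{n+1} = x_n - f(x_n)/f'(x_n)

Iteration 1:
  f(3.000000) = 4.000000
  f'(3.000000) = 6.000000
  x_1 = 3.000000 - 4.000000/6.000000 = 2.333333
Iteration 2:
  f(2.333333) = 0.444444
  f'(2.333333) = 4.666667
  x_2 = 2.333333 - 0.444444/4.666667 = 2.238095
Iteration 3:
  f(2.238095) = 0.009070
  f'(2.238095) = 4.476190
  x_3 = 2.238095 - 0.009070/4.476190 = 2.236069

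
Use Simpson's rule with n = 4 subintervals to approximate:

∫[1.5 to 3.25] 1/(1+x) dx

f(x) = 1/(1+x)
a = 1.5, b = 3.25, n = 4
h = (b - a)/n = 0.437500

Simpson's rule: (h/3)[f(x₀) + 4f(x₁) + 2f(x₂) + ... + f(xₙ)]

x_0 = 1.5000, f(x_0) = 0.400000, coefficient = 1
x_1 = 1.9375, f(x_1) = 0.340426, coefficient = 4
x_2 = 2.3750, f(x_2) = 0.296296, coefficient = 2
x_3 = 2.8125, f(x_3) = 0.262295, coefficient = 4
x_4 = 3.2500, f(x_4) = 0.235294, coefficient = 1

I ≈ (0.437500/3) × 3.638769 = 0.530654
Exact value: 0.530628
Error: 0.000026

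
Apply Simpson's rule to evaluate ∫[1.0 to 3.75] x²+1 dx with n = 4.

f(x) = x²+1
a = 1.0, b = 3.75, n = 4
h = (b - a)/n = 0.687500

Simpson's rule: (h/3)[f(x₀) + 4f(x₁) + 2f(x₂) + ... + f(xₙ)]

x_0 = 1.0000, f(x_0) = 2.000000, coefficient = 1
x_1 = 1.6875, f(x_1) = 3.847656, coefficient = 4
x_2 = 2.3750, f(x_2) = 6.640625, coefficient = 2
x_3 = 3.0625, f(x_3) = 10.378906, coefficient = 4
x_4 = 3.7500, f(x_4) = 15.062500, coefficient = 1

I ≈ (0.687500/3) × 87.250000 = 19.994792
Exact value: 19.994792
Error: 0.000000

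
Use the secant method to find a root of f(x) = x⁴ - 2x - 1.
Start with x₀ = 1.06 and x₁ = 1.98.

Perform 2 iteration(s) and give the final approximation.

f(x) = x⁴ - 2x - 1
x₀ = 1.06, x₁ = 1.98

Secant formula: x_{n+1} = x_n - f(x_n)(x_n - x_{n-1})/(f(x_n) - f(x_{n-1}))

Iteration 1:
  f(1.060000) = -1.857523
  f(1.980000) = 10.409536
  x_2 = 1.980000 - 10.409536×(1.980000 - 1.060000)/(10.409536 - (-1.857523))
       = 1.199310
Iteration 2:
  f(1.980000) = 10.409536
  f(1.199310) = -1.329786
  x_3 = 1.199310 - (-1.329786)×(1.199310 - 1.980000)/(-1.329786 - 10.409536)
       = 1.287743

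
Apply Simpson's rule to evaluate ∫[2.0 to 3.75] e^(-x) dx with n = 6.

f(x) = e^(-x)
a = 2.0, b = 3.75, n = 6
h = (b - a)/n = 0.291667

Simpson's rule: (h/3)[f(x₀) + 4f(x₁) + 2f(x₂) + ... + f(xₙ)]

x_0 = 2.0000, f(x_0) = 0.135335, coefficient = 1
x_1 = 2.2917, f(x_1) = 0.101098, coefficient = 4
x_2 = 2.5833, f(x_2) = 0.075522, coefficient = 2
x_3 = 2.8750, f(x_3) = 0.056416, coefficient = 4
x_4 = 3.1667, f(x_4) = 0.042144, coefficient = 2
x_5 = 3.4583, f(x_5) = 0.031482, coefficient = 4
x_6 = 3.7500, f(x_6) = 0.023518, coefficient = 1

I ≈ (0.291667/3) × 1.150169 = 0.111822
Exact value: 0.111818
Error: 0.000004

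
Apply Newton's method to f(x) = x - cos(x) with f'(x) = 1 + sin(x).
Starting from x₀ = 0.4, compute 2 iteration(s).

f(x) = x - cos(x)
f'(x) = 1 + sin(x)
x₀ = 0.4

Newton-Raphson formula: x_{n+1} = x_n - f(x_n)/f'(x_n)

Iteration 1:
  f(0.400000) = -0.521061
  f'(0.400000) = 1.389418
  x_1 = 0.400000 - (-0.521061)/1.389418 = 0.775021
Iteration 2:
  f(0.775021) = 0.060615
  f'(0.775021) = 1.699731
  x_2 = 0.775021 - 0.060615/1.699731 = 0.739360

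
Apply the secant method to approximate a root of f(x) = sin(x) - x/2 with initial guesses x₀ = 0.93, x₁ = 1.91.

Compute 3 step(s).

f(x) = sin(x) - x/2
x₀ = 0.93, x₁ = 1.91

Secant formula: x_{n+1} = x_n - f(x_n)(x_n - x_{n-1})/(f(x_n) - f(x_{n-1}))

Iteration 1:
  f(0.930000) = 0.336620
  f(1.910000) = -0.011980
  x_2 = 1.910000 - (-0.011980)×(1.910000 - 0.930000)/(-0.011980 - 0.336620)
       = 1.876321
Iteration 2:
  f(1.910000) = -0.011980
  f(1.876321) = 0.015529
  x_3 = 1.876321 - 0.015529×(1.876321 - 1.910000)/(0.015529 - (-0.011980))
       = 1.895333
Iteration 3:
  f(1.876321) = 0.015529
  f(1.895333) = 0.000132
  x_4 = 1.895333 - 0.000132×(1.895333 - 1.876321)/(0.000132 - 0.015529)
       = 1.895496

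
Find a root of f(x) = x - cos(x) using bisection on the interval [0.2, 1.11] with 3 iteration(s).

f(x) = x - cos(x)
Initial interval: [0.2, 1.11]

Iteration 1:
  c_1 = (0.200000 + 1.110000)/2 = 0.655000
  f(c_1) = f(0.655000) = -0.138048
  f(a) × f(c) ≥ 0, new interval: [0.655000, 1.110000]
Iteration 2:
  c_2 = (0.655000 + 1.110000)/2 = 0.882500
  f(c_2) = f(0.882500) = 0.247278
  f(a) × f(c) < 0, new interval: [0.655000, 0.882500]
Iteration 3:
  c_3 = (0.655000 + 0.882500)/2 = 0.768750
  f(c_3) = f(0.768750) = 0.049970
  f(a) × f(c) < 0, new interval: [0.655000, 0.768750]

After 3 iteration(s), the approximation is c_3 = 0.768750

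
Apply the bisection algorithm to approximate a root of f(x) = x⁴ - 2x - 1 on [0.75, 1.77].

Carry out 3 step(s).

f(x) = x⁴ - 2x - 1
Initial interval: [0.75, 1.77]

Iteration 1:
  c_1 = (0.750000 + 1.770000)/2 = 1.260000
  f(c_1) = f(1.260000) = -0.999526
  f(a) × f(c) ≥ 0, new interval: [1.260000, 1.770000]
Iteration 2:
  c_2 = (1.260000 + 1.770000)/2 = 1.515000
  f(c_2) = f(1.515000) = 1.238058
  f(a) × f(c) < 0, new interval: [1.260000, 1.515000]
Iteration 3:
  c_3 = (1.260000 + 1.515000)/2 = 1.387500
  f(c_3) = f(1.387500) = -0.068773
  f(a) × f(c) ≥ 0, new interval: [1.387500, 1.515000]

After 3 iteration(s), the approximation is c_3 = 1.387500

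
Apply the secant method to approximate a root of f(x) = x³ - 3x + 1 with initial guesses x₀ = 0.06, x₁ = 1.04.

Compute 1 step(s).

f(x) = x³ - 3x + 1
x₀ = 0.06, x₁ = 1.04

Secant formula: x_{n+1} = x_n - f(x_n)(x_n - x_{n-1})/(f(x_n) - f(x_{n-1}))

Iteration 1:
  f(0.060000) = 0.820216
  f(1.040000) = -0.995136
  x_2 = 1.040000 - (-0.995136)×(1.040000 - 0.060000)/(-0.995136 - 0.820216)
       = 0.502786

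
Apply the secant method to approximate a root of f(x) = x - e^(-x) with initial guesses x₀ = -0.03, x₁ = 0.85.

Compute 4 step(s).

f(x) = x - e^(-x)
x₀ = -0.03, x₁ = 0.85

Secant formula: x_{n+1} = x_n - f(x_n)(x_n - x_{n-1})/(f(x_n) - f(x_{n-1}))

Iteration 1:
  f(-0.030000) = -1.060455
  f(0.850000) = 0.422585
  x_2 = 0.850000 - 0.422585×(0.850000 - (-0.030000))/(0.422585 - (-1.060455))
       = 0.599248
Iteration 2:
  f(0.850000) = 0.422585
  f(0.599248) = 0.050024
  x_3 = 0.599248 - 0.050024×(0.599248 - 0.850000)/(0.050024 - 0.422585)
       = 0.565580
Iteration 3:
  f(0.599248) = 0.050024
  f(0.565580) = -0.002451
  x_4 = 0.565580 - (-0.002451)×(0.565580 - 0.599248)/(-0.002451 - 0.050024)
       = 0.567152
Iteration 4:
  f(0.565580) = -0.002451
  f(0.567152) = 0.000014
  x_5 = 0.567152 - 0.000014×(0.567152 - 0.565580)/(0.000014 - (-0.002451))
       = 0.567143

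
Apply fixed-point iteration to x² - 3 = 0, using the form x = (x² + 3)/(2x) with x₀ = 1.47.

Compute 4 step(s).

Equation: x² - 3 = 0
Fixed-point form: x = (x² + 3)/(2x)
x₀ = 1.47

x_1 = g(1.470000) = 1.755408
x_2 = g(1.755408) = 1.732206
x_3 = g(1.732206) = 1.732051
x_4 = g(1.732051) = 1.732051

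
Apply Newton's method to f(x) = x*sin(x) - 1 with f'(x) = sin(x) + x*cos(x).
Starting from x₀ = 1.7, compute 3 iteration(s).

f(x) = x*sin(x) - 1
f'(x) = sin(x) + x*cos(x)
x₀ = 1.7

Newton-Raphson formula: x_{n+1} = x_n - f(x_n)/f'(x_n)

Iteration 1:
  f(1.700000) = 0.685830
  f'(1.700000) = 0.772629
  x_1 = 1.700000 - 0.685830/0.772629 = 0.812342
Iteration 2:
  f(0.812342) = -0.410320
  f'(0.812342) = 1.284629
  x_2 = 0.812342 - (-0.410320)/1.284629 = 1.131750
Iteration 3:
  f(1.131750) = 0.024412
  f'(1.131750) = 1.386238
  x_3 = 1.131750 - 0.024412/1.386238 = 1.114140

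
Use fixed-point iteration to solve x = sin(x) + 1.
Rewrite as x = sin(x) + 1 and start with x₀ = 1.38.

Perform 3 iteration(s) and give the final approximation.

Equation: x = sin(x) + 1
Fixed-point form: x = sin(x) + 1
x₀ = 1.38

x_1 = g(1.380000) = 1.981854
x_2 = g(1.981854) = 1.916699
x_3 = g(1.916699) = 1.940770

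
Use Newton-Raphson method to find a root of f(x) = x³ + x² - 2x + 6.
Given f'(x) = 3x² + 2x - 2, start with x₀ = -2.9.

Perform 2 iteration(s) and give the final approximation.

f(x) = x³ + x² - 2x + 6
f'(x) = 3x² + 2x - 2
x₀ = -2.9

Newton-Raphson formula: x_{n+1} = x_n - f(x_n)/f'(x_n)

Iteration 1:
  f(-2.900000) = -4.179000
  f'(-2.900000) = 17.430000
  x_1 = -2.900000 - (-4.179000)/17.430000 = -2.660241
Iteration 2:
  f(-2.660241) = -0.428847
  f'(-2.660241) = 13.910164
  x_2 = -2.660241 - (-0.428847)/13.910164 = -2.629411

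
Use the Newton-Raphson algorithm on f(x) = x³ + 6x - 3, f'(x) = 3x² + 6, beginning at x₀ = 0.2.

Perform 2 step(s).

f(x) = x³ + 6x - 3
f'(x) = 3x² + 6
x₀ = 0.2

Newton-Raphson formula: x_{n+1} = x_n - f(x_n)/f'(x_n)

Iteration 1:
  f(0.200000) = -1.792000
  f'(0.200000) = 6.120000
  x_1 = 0.200000 - (-1.792000)/6.120000 = 0.492810
Iteration 2:
  f(0.492810) = 0.076548
  f'(0.492810) = 6.728586
  x_2 = 0.492810 - 0.076548/6.728586 = 0.481434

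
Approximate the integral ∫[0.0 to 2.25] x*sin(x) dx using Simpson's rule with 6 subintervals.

f(x) = x*sin(x)
a = 0.0, b = 2.25, n = 6
h = (b - a)/n = 0.375000

Simpson's rule: (h/3)[f(x₀) + 4f(x₁) + 2f(x₂) + ... + f(xₙ)]

x_0 = 0.0000, f(x_0) = 0.000000, coefficient = 1
x_1 = 0.3750, f(x_1) = 0.137352, coefficient = 4
x_2 = 0.7500, f(x_2) = 0.511229, coefficient = 2
x_3 = 1.1250, f(x_3) = 1.015051, coefficient = 4
x_4 = 1.5000, f(x_4) = 1.496242, coefficient = 2
x_5 = 1.8750, f(x_5) = 1.788911, coefficient = 4
x_6 = 2.2500, f(x_6) = 1.750665, coefficient = 1

I ≈ (0.375000/3) × 17.530864 = 2.191358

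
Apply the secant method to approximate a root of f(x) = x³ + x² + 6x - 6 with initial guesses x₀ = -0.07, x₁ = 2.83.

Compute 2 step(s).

f(x) = x³ + x² + 6x - 6
x₀ = -0.07, x₁ = 2.83

Secant formula: x_{n+1} = x_n - f(x_n)(x_n - x_{n-1})/(f(x_n) - f(x_{n-1}))

Iteration 1:
  f(-0.070000) = -6.415443
  f(2.830000) = 41.654087
  x_2 = 2.830000 - 41.654087×(2.830000 - (-0.070000))/(41.654087 - (-6.415443))
       = 0.317039
Iteration 2:
  f(2.830000) = 41.654087
  f(0.317039) = -3.965385
  x_3 = 0.317039 - (-3.965385)×(0.317039 - 2.830000)/(-3.965385 - 41.654087)
       = 0.535473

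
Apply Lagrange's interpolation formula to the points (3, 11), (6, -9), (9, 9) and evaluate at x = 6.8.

Lagrange interpolation formula:
P(x) = Σ yᵢ × Lᵢ(x)
where Lᵢ(x) = Π_{j≠i} (x - xⱼ)/(xᵢ - xⱼ)

L_0(6.8) = (6.8 - 6)/(3 - 6) × (6.8 - 9)/(3 - 9) = -0.097778
L_1(6.8) = (6.8 - 3)/(6 - 3) × (6.8 - 9)/(6 - 9) = 0.928889
L_2(6.8) = (6.8 - 3)/(9 - 3) × (6.8 - 6)/(9 - 6) = 0.168889

P(6.8) = 11×L_0(6.8) + (-9)×L_1(6.8) + 9×L_2(6.8)
P(6.8) = -7.915556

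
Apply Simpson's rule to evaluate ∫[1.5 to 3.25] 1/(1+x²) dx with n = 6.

f(x) = 1/(1+x²)
a = 1.5, b = 3.25, n = 6
h = (b - a)/n = 0.291667

Simpson's rule: (h/3)[f(x₀) + 4f(x₁) + 2f(x₂) + ... + f(xₙ)]

x_0 = 1.5000, f(x_0) = 0.307692, coefficient = 1
x_1 = 1.7917, f(x_1) = 0.237526, coefficient = 4
x_2 = 2.0833, f(x_2) = 0.187256, coefficient = 2
x_3 = 2.3750, f(x_3) = 0.150588, coefficient = 4
x_4 = 2.6667, f(x_4) = 0.123288, coefficient = 2
x_5 = 2.9583, f(x_5) = 0.102546, coefficient = 4
x_6 = 3.2500, f(x_6) = 0.086486, coefficient = 1

I ≈ (0.291667/3) × 2.977906 = 0.289519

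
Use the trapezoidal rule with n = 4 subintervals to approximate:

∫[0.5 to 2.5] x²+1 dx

f(x) = x²+1
a = 0.5, b = 2.5, n = 4
h = (b - a)/n = 0.500000

Trapezoidal rule: (h/2)[f(x₀) + 2f(x₁) + 2f(x₂) + ... + f(xₙ)]

x_0 = 0.5000, f(x_0) = 1.250000, coefficient = 1
x_1 = 1.0000, f(x_1) = 2.000000, coefficient = 2
x_2 = 1.5000, f(x_2) = 3.250000, coefficient = 2
x_3 = 2.0000, f(x_3) = 5.000000, coefficient = 2
x_4 = 2.5000, f(x_4) = 7.250000, coefficient = 1

I ≈ (0.500000/2) × 29.000000 = 7.250000
Exact value: 7.166667
Error: 0.083333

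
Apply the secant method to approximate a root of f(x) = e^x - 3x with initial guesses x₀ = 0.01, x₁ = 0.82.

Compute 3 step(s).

f(x) = e^x - 3x
x₀ = 0.01, x₁ = 0.82

Secant formula: x_{n+1} = x_n - f(x_n)(x_n - x_{n-1})/(f(x_n) - f(x_{n-1}))

Iteration 1:
  f(0.010000) = 0.980050
  f(0.820000) = -0.189500
  x_2 = 0.820000 - (-0.189500)×(0.820000 - 0.010000)/(-0.189500 - 0.980050)
       = 0.688757
Iteration 2:
  f(0.820000) = -0.189500
  f(0.688757) = -0.075032
  x_3 = 0.688757 - (-0.075032)×(0.688757 - 0.820000)/(-0.075032 - (-0.189500))
       = 0.602729
Iteration 3:
  f(0.688757) = -0.075032
  f(0.602729) = 0.018911
  x_4 = 0.602729 - 0.018911×(0.602729 - 0.688757)/(0.018911 - (-0.075032))
       = 0.620047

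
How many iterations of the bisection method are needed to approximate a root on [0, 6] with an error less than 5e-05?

We need (b-a)/2^n ≤ 5e-05
(6 - 0)/2^n ≤ 5e-05
6/2^n ≤ 5e-05
2^n ≥ 120000
n ≥ log₂(120000) = 16.87
n ≥ 17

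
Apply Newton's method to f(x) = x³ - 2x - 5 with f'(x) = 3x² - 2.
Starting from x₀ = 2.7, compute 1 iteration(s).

f(x) = x³ - 2x - 5
f'(x) = 3x² - 2
x₀ = 2.7

Newton-Raphson formula: x_{n+1} = x_n - f(x_n)/f'(x_n)

Iteration 1:
  f(2.700000) = 9.283000
  f'(2.700000) = 19.870000
  x_1 = 2.700000 - 9.283000/19.870000 = 2.232813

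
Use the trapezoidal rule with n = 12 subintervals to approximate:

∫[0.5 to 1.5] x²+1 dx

f(x) = x²+1
a = 0.5, b = 1.5, n = 12
h = (b - a)/n = 0.083333

Trapezoidal rule: (h/2)[f(x₀) + 2f(x₁) + 2f(x₂) + ... + f(xₙ)]

x_0 = 0.5000, f(x_0) = 1.250000, coefficient = 1
x_1 = 0.5833, f(x_1) = 1.340278, coefficient = 2
x_2 = 0.6667, f(x_2) = 1.444444, coefficient = 2
x_3 = 0.7500, f(x_3) = 1.562500, coefficient = 2
x_4 = 0.8333, f(x_4) = 1.694444, coefficient = 2
x_5 = 0.9167, f(x_5) = 1.840278, coefficient = 2
x_6 = 1.0000, f(x_6) = 2.000000, coefficient = 2
x_7 = 1.0833, f(x_7) = 2.173611, coefficient = 2
x_8 = 1.1667, f(x_8) = 2.361111, coefficient = 2
x_9 = 1.2500, f(x_9) = 2.562500, coefficient = 2
x_10 = 1.3333, f(x_10) = 2.777778, coefficient = 2
x_11 = 1.4167, f(x_11) = 3.006944, coefficient = 2
x_12 = 1.5000, f(x_12) = 3.250000, coefficient = 1

I ≈ (0.083333/2) × 50.027778 = 2.084491
Exact value: 2.083333
Error: 0.001157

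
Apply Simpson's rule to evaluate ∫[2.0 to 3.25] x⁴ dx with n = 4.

f(x) = x⁴
a = 2.0, b = 3.25, n = 4
h = (b - a)/n = 0.312500

Simpson's rule: (h/3)[f(x₀) + 4f(x₁) + 2f(x₂) + ... + f(xₙ)]

x_0 = 2.0000, f(x_0) = 16.000000, coefficient = 1
x_1 = 2.3125, f(x_1) = 28.597427, coefficient = 4
x_2 = 2.6250, f(x_2) = 47.480713, coefficient = 2
x_3 = 2.9375, f(x_3) = 74.458023, coefficient = 4
x_4 = 3.2500, f(x_4) = 111.566406, coefficient = 1

I ≈ (0.312500/3) × 634.749634 = 66.119754
Exact value: 66.118164
Error: 0.001589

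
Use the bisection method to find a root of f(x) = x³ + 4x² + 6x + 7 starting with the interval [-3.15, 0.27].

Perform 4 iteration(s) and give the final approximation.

f(x) = x³ + 4x² + 6x + 7
Initial interval: [-3.15, 0.27]

Iteration 1:
  c_1 = (-3.150000 + 0.270000)/2 = -1.440000
  f(c_1) = f(-1.440000) = 3.668416
  f(a) × f(c) < 0, new interval: [-3.150000, -1.440000]
Iteration 2:
  c_2 = (-3.150000 + (-1.440000))/2 = -2.295000
  f(c_2) = f(-2.295000) = 2.210278
  f(a) × f(c) < 0, new interval: [-3.150000, -2.295000]
Iteration 3:
  c_3 = (-3.150000 + (-2.295000))/2 = -2.722500
  f(c_3) = f(-2.722500) = 0.133838
  f(a) × f(c) < 0, new interval: [-3.150000, -2.722500]
Iteration 4:
  c_4 = (-3.150000 + (-2.722500))/2 = -2.936250
  f(c_4) = f(-2.936250) = -1.446311
  f(a) × f(c) ≥ 0, new interval: [-2.936250, -2.722500]

After 4 iteration(s), the approximation is c_4 = -2.936250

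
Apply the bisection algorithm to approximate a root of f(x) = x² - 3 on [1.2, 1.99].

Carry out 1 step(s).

f(x) = x² - 3
Initial interval: [1.2, 1.99]

Iteration 1:
  c_1 = (1.200000 + 1.990000)/2 = 1.595000
  f(c_1) = f(1.595000) = -0.455975
  f(a) × f(c) ≥ 0, new interval: [1.595000, 1.990000]

After 1 iteration(s), the approximation is c_1 = 1.595000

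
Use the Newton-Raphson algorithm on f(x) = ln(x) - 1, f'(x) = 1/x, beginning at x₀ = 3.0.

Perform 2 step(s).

f(x) = ln(x) - 1
f'(x) = 1/x
x₀ = 3.0

Newton-Raphson formula: x_{n+1} = x_n - f(x_n)/f'(x_n)

Iteration 1:
  f(3.000000) = 0.098612
  f'(3.000000) = 0.333333
  x_1 = 3.000000 - 0.098612/0.333333 = 2.704163
Iteration 2:
  f(2.704163) = -0.005208
  f'(2.704163) = 0.369800
  x_2 = 2.704163 - (-0.005208)/0.369800 = 2.718245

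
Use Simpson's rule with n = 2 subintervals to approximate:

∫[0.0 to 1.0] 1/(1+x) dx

f(x) = 1/(1+x)
a = 0.0, b = 1.0, n = 2
h = (b - a)/n = 0.500000

Simpson's rule: (h/3)[f(x₀) + 4f(x₁) + 2f(x₂) + ... + f(xₙ)]

x_0 = 0.0000, f(x_0) = 1.000000, coefficient = 1
x_1 = 0.5000, f(x_1) = 0.666667, coefficient = 4
x_2 = 1.0000, f(x_2) = 0.500000, coefficient = 1

I ≈ (0.500000/3) × 4.166667 = 0.694444
Exact value: 0.693147
Error: 0.001297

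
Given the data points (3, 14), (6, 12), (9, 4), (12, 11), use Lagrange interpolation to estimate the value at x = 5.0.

Lagrange interpolation formula:
P(x) = Σ yᵢ × Lᵢ(x)
where Lᵢ(x) = Π_{j≠i} (x - xⱼ)/(xᵢ - xⱼ)

L_0(5.0) = (5.0 - 6)/(3 - 6) × (5.0 - 9)/(3 - 9) × (5.0 - 12)/(3 - 12) = 0.172840
L_1(5.0) = (5.0 - 3)/(6 - 3) × (5.0 - 9)/(6 - 9) × (5.0 - 12)/(6 - 12) = 1.037037
L_2(5.0) = (5.0 - 3)/(9 - 3) × (5.0 - 6)/(9 - 6) × (5.0 - 12)/(9 - 12) = -0.259259
L_3(5.0) = (5.0 - 3)/(12 - 3) × (5.0 - 6)/(12 - 6) × (5.0 - 9)/(12 - 9) = 0.049383

P(5.0) = 14×L_0(5.0) + 12×L_1(5.0) + 4×L_2(5.0) + 11×L_3(5.0)
P(5.0) = 14.370370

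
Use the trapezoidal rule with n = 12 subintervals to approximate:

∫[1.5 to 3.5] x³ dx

f(x) = x³
a = 1.5, b = 3.5, n = 12
h = (b - a)/n = 0.166667

Trapezoidal rule: (h/2)[f(x₀) + 2f(x₁) + 2f(x₂) + ... + f(xₙ)]

x_0 = 1.5000, f(x_0) = 3.375000, coefficient = 1
x_1 = 1.6667, f(x_1) = 4.629630, coefficient = 2
x_2 = 1.8333, f(x_2) = 6.162037, coefficient = 2
x_3 = 2.0000, f(x_3) = 8.000000, coefficient = 2
x_4 = 2.1667, f(x_4) = 10.171296, coefficient = 2
x_5 = 2.3333, f(x_5) = 12.703704, coefficient = 2
x_6 = 2.5000, f(x_6) = 15.625000, coefficient = 2
x_7 = 2.6667, f(x_7) = 18.962963, coefficient = 2
x_8 = 2.8333, f(x_8) = 22.745370, coefficient = 2
x_9 = 3.0000, f(x_9) = 27.000000, coefficient = 2
x_10 = 3.1667, f(x_10) = 31.754630, coefficient = 2
x_11 = 3.3333, f(x_11) = 37.037037, coefficient = 2
x_12 = 3.5000, f(x_12) = 42.875000, coefficient = 1

I ≈ (0.166667/2) × 435.833333 = 36.319444
Exact value: 36.250000
Error: 0.069444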